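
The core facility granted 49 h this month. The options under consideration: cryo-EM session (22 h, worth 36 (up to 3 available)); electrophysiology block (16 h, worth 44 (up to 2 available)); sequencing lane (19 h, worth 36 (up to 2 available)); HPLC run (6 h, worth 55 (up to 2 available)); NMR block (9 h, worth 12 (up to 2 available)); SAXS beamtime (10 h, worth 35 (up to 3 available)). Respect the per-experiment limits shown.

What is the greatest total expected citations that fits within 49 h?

224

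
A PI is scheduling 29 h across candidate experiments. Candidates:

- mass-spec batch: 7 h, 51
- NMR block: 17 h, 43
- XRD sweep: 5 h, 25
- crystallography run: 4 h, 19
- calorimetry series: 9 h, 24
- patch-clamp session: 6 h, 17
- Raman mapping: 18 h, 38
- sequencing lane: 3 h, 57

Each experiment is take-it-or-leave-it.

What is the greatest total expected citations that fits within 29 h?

176

The ratio heuristic lands on mass-spec batch + XRD sweep + crystallography run + patch-clamp session + sequencing lane (169) but leaves 4 h idle.
Replace patch-clamp session with calorimetry series: the trade gains 7 net, giving 176 at 28 h.
Next best is mass-spec batch + XRD sweep + crystallography run + patch-clamp session + sequencing lane at 169 (25 h) — short by 7.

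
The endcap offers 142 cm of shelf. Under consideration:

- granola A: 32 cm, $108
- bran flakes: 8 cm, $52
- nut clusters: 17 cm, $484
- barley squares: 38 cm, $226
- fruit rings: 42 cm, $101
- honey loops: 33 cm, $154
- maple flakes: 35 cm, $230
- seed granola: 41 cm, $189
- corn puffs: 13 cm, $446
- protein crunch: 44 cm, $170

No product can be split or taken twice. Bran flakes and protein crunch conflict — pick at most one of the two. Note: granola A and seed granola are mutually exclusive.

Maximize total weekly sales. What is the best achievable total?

1540

Ranking by ratio (weekly sales/cm): corn puffs 34.31, nut clusters 28.47, maple flakes 6.57.
The ratio heuristic lands on bran flakes + nut clusters + barley squares + maple flakes + corn puffs (1438) but leaves 31 cm idle.
The 8 cm tied up in bran flakes is better spent on honey loops — total rises to 1540 (136 cm).
The spare 6 cm is too small for any remaining product, and no feasible exchange beats 1540.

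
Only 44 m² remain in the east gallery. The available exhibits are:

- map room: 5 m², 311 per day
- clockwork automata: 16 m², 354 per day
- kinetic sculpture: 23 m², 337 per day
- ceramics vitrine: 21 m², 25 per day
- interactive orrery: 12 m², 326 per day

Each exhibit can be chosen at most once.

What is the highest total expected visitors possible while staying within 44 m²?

By expected visitors per m²: map room 62.20, interactive orrery 27.17, clockwork automata 22.12 lead.
A density-first pass picks map room + clockwork automata + interactive orrery — 991 at 33 m².
Replace interactive orrery with kinetic sculpture: the trade gains 11 net, giving 1002 at 44 m².

1002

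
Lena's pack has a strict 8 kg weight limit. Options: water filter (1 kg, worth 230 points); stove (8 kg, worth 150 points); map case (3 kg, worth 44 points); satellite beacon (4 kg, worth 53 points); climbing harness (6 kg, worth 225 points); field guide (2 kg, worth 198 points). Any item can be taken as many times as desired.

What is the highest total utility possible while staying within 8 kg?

Taking 8×water filter: 8 kg used, 1840 in utility.

1840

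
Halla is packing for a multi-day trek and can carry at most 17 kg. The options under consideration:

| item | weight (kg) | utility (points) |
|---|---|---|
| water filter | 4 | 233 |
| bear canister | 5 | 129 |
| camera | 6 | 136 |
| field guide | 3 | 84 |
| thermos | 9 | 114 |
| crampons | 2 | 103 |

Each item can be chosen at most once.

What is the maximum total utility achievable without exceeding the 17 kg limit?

601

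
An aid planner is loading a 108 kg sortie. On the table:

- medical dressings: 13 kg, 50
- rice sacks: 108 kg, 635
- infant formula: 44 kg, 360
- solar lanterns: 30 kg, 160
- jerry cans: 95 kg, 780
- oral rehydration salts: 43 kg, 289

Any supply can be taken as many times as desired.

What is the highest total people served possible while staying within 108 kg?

830

Taking medical dressings + jerry cans: 108 kg used, 830 in people served.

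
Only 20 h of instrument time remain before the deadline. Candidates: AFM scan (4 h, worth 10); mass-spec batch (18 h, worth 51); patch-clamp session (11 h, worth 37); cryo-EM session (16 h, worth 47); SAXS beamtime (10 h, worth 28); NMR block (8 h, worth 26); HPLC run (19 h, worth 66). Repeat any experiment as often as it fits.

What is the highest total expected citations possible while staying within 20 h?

66

By expected citations per h: HPLC run 3.47, patch-clamp session 3.36, NMR block 3.25, cryo-EM session 2.94 lead.
HPLC run uses 19 of the 20 h and totals 66.
Nothing else within 20 h beats 66.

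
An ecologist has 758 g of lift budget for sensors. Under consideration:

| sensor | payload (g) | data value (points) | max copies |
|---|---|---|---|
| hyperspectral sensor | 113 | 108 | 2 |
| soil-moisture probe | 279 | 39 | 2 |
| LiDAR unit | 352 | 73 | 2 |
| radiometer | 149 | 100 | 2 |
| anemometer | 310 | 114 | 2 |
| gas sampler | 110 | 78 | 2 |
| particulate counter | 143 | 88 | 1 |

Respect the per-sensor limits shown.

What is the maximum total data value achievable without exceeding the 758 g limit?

572

Ranking by ratio (data value/g): hyperspectral sensor 0.96, gas sampler 0.71, radiometer 0.67, particulate counter 0.62.
Best packing: 2×hyperspectral sensor + 2×radiometer + 2×gas sampler — 744 g, 572 total.
No other feasible combination exceeds 572.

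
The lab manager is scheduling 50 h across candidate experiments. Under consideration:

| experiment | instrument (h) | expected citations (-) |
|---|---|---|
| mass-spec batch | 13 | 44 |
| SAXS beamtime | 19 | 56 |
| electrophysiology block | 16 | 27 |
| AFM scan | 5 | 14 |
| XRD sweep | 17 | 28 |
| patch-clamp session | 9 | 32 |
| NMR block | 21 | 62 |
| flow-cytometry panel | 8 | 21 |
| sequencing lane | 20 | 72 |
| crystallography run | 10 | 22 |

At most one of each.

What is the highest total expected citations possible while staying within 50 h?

169

Greedy by ratio would take mass-spec batch + AFM scan + patch-clamp session + sequencing lane: 47 h used, total 162.
Replace AFM scan with flow-cytometry panel: the trade gains 7 net, giving 169 at 50 h.
Next best is patch-clamp session + NMR block + sequencing lane at 166 (50 h) — short by 3.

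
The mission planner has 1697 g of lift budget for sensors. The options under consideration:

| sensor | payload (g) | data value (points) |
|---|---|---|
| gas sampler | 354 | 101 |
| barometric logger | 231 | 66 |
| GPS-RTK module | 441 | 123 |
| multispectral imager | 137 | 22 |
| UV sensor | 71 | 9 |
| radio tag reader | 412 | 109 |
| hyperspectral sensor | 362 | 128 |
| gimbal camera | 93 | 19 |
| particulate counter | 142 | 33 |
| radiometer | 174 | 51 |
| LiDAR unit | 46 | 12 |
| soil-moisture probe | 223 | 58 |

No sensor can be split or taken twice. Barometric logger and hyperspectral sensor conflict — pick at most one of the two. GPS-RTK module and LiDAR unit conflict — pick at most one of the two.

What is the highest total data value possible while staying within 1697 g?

Ranking by ratio (data value/g): hyperspectral sensor 0.35, radiometer 0.29, barometric logger 0.29.
Taking gas sampler + GPS-RTK module + hyperspectral sensor + particulate counter + radiometer + soil-moisture probe: 1696 g used, 494 in data value.

494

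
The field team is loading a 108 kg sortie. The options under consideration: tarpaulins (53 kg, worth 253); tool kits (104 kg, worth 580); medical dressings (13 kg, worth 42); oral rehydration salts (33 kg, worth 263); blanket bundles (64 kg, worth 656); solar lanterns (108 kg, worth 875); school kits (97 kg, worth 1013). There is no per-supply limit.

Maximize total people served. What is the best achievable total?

Taking school kits: 97 kg used, 1013 in people served.

1013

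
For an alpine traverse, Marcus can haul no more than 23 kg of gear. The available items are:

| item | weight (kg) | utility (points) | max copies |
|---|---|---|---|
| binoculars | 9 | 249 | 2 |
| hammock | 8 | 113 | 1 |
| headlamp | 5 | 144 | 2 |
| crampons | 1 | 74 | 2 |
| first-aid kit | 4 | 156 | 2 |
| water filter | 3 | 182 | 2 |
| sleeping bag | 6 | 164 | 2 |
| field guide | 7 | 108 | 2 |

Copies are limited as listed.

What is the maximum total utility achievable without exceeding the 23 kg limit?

988

Taking the top-ratio items first gives headlamp + 2×crampons + 2×first-aid kit + 2×water filter for 968 (21 kg).
Replace headlamp with sleeping bag: the trade gains 20 net, giving 988 at 22 kg.
No other feasible combination exceeds 988.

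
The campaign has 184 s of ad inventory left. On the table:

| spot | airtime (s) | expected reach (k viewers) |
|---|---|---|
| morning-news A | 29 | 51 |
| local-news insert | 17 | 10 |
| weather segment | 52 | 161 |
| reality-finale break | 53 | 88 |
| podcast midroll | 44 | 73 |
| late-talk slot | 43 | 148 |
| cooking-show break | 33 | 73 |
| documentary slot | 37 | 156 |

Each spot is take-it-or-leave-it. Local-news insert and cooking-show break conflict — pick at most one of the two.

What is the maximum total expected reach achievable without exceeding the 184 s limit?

Taking weather segment + podcast midroll + late-talk slot + documentary slot: 176 s used, 538 in expected reach.
Weather segment + late-talk slot + cooking-show break + documentary slot (165 s) also reaches 538 — a tie, but nothing goes higher.

538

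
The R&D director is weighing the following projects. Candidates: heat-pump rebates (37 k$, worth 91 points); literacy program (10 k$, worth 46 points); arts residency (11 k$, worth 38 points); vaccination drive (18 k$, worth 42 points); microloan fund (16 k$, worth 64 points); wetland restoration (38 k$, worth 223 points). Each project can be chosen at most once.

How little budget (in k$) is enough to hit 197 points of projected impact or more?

38

Need the lightest bundle worth ≥ 197.
Taking wetland restoration gives 223 (≥ 197) for 38 k$.
No combination under 38 k$ hits 197.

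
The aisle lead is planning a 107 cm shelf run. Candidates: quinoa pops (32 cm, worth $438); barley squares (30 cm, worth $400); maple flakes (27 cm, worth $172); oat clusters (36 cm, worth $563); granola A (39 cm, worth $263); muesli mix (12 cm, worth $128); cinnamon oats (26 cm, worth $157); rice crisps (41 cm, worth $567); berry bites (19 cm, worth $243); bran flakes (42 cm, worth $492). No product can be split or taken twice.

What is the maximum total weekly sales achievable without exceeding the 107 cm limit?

1530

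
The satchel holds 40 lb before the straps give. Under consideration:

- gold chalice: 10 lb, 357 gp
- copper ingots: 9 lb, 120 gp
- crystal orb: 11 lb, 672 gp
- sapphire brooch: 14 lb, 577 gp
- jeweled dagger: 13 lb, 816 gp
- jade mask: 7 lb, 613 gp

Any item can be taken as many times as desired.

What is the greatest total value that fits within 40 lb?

3124

The ratio heuristic lands on 5×jade mask (3065) but leaves 5 lb idle.
Replace jade mask with crystal orb: the trade gains 59 net, giving 3124 at 39 lb.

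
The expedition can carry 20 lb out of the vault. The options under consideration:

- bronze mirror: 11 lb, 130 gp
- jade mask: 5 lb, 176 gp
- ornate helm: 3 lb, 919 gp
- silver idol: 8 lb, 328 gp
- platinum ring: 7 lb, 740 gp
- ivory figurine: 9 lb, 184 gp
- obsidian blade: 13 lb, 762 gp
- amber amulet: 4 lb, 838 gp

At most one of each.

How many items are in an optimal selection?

4

Best achievable value is 2673.
jade mask + ornate helm + platinum ring + amber amulet hits 2673 at 19 lb.
Any selection reaching 2673 contains exactly 4 items.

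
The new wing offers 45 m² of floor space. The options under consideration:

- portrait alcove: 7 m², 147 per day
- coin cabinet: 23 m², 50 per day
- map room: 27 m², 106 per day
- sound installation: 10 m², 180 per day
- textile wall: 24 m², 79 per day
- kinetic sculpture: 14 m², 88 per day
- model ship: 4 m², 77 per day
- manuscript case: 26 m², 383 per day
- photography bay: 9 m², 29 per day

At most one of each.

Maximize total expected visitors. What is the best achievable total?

710

The ratio heuristic lands on portrait alcove + sound installation + kinetic sculpture + model ship + photography bay (521) but leaves 1 m² idle.
The 27 m² tied up in kinetic sculpture and model ship and photography bay is better spent on manuscript case — total rises to 710 (43 m²).
The spare 2 m² is too small for any remaining exhibit, and no exchange beats 710.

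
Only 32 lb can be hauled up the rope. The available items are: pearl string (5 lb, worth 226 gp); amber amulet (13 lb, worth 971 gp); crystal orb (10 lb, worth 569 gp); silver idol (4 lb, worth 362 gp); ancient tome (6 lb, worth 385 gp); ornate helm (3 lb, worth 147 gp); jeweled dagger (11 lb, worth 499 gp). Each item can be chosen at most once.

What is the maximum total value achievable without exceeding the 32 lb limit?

2128

The ratio heuristic lands on pearl string + amber amulet + silver idol + ancient tome + ornate helm (2091) but leaves 1 lb idle.
Replace ancient tome and ornate helm with crystal orb: the trade gains 37 net, giving 2128 at 32 lb.
Next best is pearl string + amber amulet + silver idol + ancient tome + ornate helm at 2091 (31 lb) — short by 37.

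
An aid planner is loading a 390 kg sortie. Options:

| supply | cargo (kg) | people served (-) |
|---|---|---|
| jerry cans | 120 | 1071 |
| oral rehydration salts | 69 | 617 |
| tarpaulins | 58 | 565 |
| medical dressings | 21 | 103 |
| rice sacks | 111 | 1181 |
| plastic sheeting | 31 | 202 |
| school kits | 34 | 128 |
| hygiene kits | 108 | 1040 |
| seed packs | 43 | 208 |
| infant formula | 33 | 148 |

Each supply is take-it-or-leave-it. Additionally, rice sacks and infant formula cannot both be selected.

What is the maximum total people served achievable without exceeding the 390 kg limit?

3636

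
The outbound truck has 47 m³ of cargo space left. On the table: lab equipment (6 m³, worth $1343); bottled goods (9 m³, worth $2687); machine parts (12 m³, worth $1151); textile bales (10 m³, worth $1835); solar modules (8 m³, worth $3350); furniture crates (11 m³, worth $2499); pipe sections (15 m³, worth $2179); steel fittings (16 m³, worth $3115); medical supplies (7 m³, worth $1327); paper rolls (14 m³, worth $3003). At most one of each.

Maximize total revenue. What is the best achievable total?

Filling by ratio: lab equipment + bottled goods + solar modules + furniture crates + medical supplies for 11206, with 6 m³ left unused.
Dropping furniture crates and medical supplies frees 18 m³; slotting in textile bales + paper rolls (24 m³) lifts the total to 12218 at 47 m³.
An exhaustive check of the 1024 subsets confirms 12218.

12218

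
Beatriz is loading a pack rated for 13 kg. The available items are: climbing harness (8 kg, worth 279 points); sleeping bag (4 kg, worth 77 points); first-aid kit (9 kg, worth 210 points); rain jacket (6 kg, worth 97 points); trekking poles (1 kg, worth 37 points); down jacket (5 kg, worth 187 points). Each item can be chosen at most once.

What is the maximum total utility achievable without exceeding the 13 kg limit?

The ratio heuristic lands on sleeping bag + trekking poles + down jacket (301) but leaves 3 kg idle.
The 5 kg tied up in sleeping bag and trekking poles is better spent on climbing harness — total rises to 466 (13 kg).
Nothing else within 13 kg beats 466.

466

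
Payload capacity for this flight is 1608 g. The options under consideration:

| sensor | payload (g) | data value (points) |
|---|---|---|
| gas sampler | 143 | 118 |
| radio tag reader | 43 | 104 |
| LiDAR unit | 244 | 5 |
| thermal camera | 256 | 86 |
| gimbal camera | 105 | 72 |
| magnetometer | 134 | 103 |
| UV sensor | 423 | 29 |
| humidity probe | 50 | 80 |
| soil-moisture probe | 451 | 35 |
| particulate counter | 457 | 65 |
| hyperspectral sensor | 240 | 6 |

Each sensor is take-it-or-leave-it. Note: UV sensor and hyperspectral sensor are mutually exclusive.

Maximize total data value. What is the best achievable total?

634

Best packing: gas sampler + radio tag reader + thermal camera + gimbal camera + magnetometer + humidity probe + particulate counter + hyperspectral sensor — 1428 g, 634 total.
The spare 180 g is too small for any remaining sensor, and no feasible exchange beats 634.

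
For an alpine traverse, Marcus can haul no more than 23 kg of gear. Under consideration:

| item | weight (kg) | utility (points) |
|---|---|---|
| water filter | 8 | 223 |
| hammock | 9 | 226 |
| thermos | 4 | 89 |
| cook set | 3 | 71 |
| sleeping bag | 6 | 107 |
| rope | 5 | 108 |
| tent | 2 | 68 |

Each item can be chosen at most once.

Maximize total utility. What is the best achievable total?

606

A density-first pass picks water filter + hammock + cook set + tent — 588 at 22 kg.
The 3 kg tied up in cook set is better spent on thermos — total rises to 606 (23 kg).
That's the maximum — no swap from here does better than 606.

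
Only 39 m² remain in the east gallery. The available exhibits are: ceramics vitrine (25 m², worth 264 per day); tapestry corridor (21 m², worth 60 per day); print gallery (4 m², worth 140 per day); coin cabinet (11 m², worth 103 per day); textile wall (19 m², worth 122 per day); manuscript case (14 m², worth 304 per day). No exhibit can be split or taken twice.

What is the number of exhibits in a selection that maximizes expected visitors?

Optimal total is 568.
ceramics vitrine + manuscript case hits 568 at 39 m².
All optima have 2 exhibits.

2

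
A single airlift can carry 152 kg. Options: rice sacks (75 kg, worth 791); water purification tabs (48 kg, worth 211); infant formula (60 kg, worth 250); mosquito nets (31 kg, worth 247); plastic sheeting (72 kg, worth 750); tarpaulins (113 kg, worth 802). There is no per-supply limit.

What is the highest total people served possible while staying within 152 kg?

1582

Taking 2×rice sacks: 150 kg used, 1582 in people served.
Nothing else within 152 kg beats 1582.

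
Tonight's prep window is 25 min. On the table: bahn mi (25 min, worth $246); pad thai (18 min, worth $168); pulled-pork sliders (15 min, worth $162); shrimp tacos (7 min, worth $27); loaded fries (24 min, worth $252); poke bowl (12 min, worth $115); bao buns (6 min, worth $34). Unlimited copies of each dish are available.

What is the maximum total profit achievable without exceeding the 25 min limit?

252

By profit per min: pulled-pork sliders 10.80, loaded fries 10.50, bahn mi 9.84 lead.
Greedy by ratio would take pulled-pork sliders + bao buns: 21 min used, total 196.
Replace pulled-pork sliders and bao buns with loaded fries: the trade gains 56 net, giving 252 at 24 min.
That's the maximum — no swap from here does better than 252.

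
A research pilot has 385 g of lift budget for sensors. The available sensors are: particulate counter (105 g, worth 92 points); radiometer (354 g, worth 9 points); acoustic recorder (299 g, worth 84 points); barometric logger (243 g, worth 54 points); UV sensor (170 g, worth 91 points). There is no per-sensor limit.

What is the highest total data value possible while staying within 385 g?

276

3×particulate counter uses 315 of the 385 g and totals 276.
Every other selection either busts 385 g or fails to beat 276.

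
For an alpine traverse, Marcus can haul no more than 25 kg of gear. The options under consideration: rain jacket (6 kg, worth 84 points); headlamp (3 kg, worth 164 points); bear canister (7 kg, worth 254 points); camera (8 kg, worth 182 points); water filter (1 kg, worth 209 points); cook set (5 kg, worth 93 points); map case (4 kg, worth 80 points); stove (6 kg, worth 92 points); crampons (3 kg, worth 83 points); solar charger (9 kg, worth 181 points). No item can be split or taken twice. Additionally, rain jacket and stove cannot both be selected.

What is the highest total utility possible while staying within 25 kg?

Filling by ratio: headlamp + bear canister + camera + water filter + crampons for 892, with 3 kg left unused.
The 3 kg tied up in crampons is better spent on cook set — total rises to 902 (24 kg).

902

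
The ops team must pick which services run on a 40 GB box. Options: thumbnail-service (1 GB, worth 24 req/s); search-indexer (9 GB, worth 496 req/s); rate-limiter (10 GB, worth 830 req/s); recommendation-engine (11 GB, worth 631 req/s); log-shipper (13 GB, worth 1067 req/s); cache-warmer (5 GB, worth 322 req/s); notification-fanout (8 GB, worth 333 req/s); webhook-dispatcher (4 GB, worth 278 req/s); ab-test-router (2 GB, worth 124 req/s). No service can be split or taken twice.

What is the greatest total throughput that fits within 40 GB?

2930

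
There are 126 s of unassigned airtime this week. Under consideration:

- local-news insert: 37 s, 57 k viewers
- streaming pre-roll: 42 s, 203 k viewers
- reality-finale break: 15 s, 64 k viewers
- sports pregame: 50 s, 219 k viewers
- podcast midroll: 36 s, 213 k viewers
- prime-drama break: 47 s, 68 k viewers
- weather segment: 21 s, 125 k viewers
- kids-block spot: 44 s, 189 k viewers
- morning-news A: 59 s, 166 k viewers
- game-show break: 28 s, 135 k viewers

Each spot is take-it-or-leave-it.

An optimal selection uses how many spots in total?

Best achievable expected reach is 621.
reality-finale break + sports pregame + podcast midroll + weather segment hits 621 at 122 s.
Any selection reaching 621 contains exactly 4 spots.

4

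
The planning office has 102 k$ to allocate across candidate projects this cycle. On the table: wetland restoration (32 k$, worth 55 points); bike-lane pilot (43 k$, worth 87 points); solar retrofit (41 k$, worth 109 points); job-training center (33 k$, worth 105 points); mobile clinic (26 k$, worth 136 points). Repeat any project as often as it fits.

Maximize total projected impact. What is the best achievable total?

408

Density check — mobile clinic 5.23, job-training center 3.18, solar retrofit 2.66, bike-lane pilot 2.02 are the best per k$.
3×mobile clinic uses 78 of the 102 k$ and totals 408.
The spare 24 k$ is too small for any remaining project, and no exchange beats 408.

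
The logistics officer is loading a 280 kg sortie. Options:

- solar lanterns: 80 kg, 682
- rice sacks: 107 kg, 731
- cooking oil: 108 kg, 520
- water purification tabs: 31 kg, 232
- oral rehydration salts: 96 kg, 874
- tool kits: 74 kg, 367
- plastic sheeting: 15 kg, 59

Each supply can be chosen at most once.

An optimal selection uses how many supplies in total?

4

The maximum people served within 280 kg is 1982.
For example solar lanterns + oral rehydration salts + tool kits + plastic sheeting achieves it, using 265 kg.
All optima have 4 supplies.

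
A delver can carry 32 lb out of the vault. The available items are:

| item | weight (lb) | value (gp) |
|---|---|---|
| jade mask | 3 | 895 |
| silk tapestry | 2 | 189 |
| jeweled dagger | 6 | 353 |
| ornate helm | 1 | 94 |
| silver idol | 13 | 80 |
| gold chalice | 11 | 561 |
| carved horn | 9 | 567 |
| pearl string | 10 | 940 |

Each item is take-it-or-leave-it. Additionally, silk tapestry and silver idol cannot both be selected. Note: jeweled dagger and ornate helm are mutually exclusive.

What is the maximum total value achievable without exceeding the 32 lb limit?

By value per lb: jade mask 298.33, silk tapestry 94.50, ornate helm 94.00 lead.
Taking jade mask + silk tapestry + jeweled dagger + carved horn + pearl string: 30 lb used, 2944 in value.
Runner-up jade mask + silk tapestry + jeweled dagger + gold chalice + pearl string tops out at 2938.

2944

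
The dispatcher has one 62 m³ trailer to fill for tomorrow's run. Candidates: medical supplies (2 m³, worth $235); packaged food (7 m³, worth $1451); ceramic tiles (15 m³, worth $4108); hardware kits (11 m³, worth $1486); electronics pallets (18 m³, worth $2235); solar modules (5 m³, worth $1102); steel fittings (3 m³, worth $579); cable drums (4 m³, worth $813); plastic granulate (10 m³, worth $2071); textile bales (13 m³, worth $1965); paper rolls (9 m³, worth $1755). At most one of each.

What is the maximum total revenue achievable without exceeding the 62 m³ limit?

Density check — ceramic tiles 273.87, solar modules 220.40, packaged food 207.29, plastic granulate 207.10 are the best per m³.
Taking the top-ratio shipments first gives medical supplies + packaged food + ceramic tiles + solar modules + steel fittings + cable drums + plastic granulate + paper rolls for 12114 (55 m³).
Replace medical supplies and cable drums with textile bales: the trade gains 917 net, giving 13031 at 62 m³.
Nothing else within 62 m³ beats 13031.

13031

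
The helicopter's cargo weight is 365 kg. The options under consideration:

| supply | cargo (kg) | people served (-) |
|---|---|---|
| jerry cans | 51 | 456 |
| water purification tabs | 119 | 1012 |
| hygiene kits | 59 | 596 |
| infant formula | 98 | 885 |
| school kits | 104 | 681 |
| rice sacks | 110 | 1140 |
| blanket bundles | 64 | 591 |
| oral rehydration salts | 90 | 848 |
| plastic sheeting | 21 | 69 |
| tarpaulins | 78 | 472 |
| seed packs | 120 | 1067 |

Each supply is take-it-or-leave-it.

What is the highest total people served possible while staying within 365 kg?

The ratio heuristic lands on hygiene kits + rice sacks + blanket bundles + oral rehydration salts + plastic sheeting (3244) but leaves 21 kg idle.
Dropping blanket bundles and plastic sheeting frees 85 kg; slotting in infant formula (98 kg) lifts the total to 3469 at 357 kg.
Runner-up infant formula + rice sacks + blanket bundles + oral rehydration salts tops out at 3464.

3469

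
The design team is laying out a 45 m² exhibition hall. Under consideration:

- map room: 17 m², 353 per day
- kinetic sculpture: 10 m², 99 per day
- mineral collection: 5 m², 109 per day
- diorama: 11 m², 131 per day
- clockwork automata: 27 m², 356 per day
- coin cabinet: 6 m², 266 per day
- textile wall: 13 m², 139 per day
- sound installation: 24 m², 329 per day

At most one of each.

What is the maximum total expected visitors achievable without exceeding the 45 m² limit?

Taking the top-ratio exhibits first gives map room + mineral collection + diorama + coin cabinet for 859 (39 m²).
Dropping diorama frees 11 m²; slotting in textile wall (13 m²) lifts the total to 867 at 41 m².

867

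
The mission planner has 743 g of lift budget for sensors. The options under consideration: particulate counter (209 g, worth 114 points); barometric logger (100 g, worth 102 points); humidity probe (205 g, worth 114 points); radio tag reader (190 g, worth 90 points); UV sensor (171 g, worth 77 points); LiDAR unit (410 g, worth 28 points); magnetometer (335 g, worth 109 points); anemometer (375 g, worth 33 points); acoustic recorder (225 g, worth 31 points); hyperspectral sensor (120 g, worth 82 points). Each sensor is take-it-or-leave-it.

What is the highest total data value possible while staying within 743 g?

Ranking by ratio (data value/g): barometric logger 1.02, hyperspectral sensor 0.68, humidity probe 0.56.
A density-first pass picks particulate counter + barometric logger + humidity probe + hyperspectral sensor — 412 at 634 g.
Dropping hyperspectral sensor frees 120 g; slotting in radio tag reader (190 g) lifts the total to 420 at 704 g.
Runner-up particulate counter + barometric logger + humidity probe + hyperspectral sensor tops out at 412.

420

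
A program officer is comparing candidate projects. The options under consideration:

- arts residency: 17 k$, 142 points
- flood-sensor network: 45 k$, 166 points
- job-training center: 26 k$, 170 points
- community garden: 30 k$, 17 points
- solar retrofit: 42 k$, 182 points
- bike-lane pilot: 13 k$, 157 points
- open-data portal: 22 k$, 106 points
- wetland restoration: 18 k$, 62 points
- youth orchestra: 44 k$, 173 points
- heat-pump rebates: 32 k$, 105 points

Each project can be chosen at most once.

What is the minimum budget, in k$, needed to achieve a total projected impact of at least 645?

98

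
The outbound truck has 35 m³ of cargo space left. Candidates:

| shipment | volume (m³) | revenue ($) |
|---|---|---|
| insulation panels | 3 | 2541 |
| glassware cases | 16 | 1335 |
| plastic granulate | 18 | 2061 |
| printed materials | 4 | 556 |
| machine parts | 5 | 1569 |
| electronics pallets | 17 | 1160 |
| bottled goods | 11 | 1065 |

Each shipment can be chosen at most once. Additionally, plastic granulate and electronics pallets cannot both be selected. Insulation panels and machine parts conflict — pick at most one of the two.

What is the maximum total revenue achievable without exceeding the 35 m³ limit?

Ranking by ratio (revenue/m³): insulation panels 847.00, machine parts 313.80, printed materials 139.00.
Best packing: insulation panels + plastic granulate + bottled goods — 32 m³, 5667 total.

5667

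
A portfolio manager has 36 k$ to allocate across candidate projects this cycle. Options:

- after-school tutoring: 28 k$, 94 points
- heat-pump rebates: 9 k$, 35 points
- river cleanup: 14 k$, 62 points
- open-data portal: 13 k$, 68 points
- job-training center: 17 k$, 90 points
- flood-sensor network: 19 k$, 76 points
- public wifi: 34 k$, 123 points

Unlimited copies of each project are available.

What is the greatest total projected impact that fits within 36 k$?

180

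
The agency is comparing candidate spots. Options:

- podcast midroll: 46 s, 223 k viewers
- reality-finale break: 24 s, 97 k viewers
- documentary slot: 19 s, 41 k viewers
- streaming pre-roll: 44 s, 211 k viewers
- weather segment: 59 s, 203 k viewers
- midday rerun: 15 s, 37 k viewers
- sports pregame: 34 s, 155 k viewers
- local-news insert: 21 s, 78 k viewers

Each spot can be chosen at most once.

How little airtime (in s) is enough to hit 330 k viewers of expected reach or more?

78

Need the lightest bundle worth ≥ 330.
Taking streaming pre-roll + sports pregame gives 366 (≥ 330) for 78 s.
No combination under 78 s hits 330.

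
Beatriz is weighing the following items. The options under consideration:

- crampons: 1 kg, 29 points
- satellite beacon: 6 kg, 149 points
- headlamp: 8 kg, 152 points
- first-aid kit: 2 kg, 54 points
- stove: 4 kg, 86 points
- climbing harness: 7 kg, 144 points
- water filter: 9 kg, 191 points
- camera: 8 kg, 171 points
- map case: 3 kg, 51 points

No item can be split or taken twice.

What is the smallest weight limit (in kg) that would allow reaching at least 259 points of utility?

11

Minimise kg subject to total utility ≥ 259.
crampons + satellite beacon + stove: 264 utility at 11 kg.
No combination under 11 kg hits 259.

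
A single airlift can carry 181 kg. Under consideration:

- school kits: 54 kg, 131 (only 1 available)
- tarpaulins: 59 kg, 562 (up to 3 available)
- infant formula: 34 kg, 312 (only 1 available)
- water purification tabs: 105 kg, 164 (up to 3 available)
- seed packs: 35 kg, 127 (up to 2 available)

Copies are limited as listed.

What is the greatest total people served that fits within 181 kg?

1686

By people served per kg: tarpaulins 9.53, infant formula 9.18, seed packs 3.63, school kits 2.43 lead.
3×tarpaulins uses 177 of the 181 kg and totals 1686.
The spare 4 kg is too small for any remaining supply, and no exchange beats 1686.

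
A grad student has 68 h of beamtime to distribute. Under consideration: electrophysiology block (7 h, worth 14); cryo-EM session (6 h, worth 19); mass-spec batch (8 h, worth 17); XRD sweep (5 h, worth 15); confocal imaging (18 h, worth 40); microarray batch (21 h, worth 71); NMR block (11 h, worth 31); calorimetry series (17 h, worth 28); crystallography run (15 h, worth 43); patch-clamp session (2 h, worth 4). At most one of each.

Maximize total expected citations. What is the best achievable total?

200

Taking cryo-EM session + mass-spec batch + XRD sweep + microarray batch + NMR block + crystallography run + patch-clamp session: 68 h used, 200 in expected citations.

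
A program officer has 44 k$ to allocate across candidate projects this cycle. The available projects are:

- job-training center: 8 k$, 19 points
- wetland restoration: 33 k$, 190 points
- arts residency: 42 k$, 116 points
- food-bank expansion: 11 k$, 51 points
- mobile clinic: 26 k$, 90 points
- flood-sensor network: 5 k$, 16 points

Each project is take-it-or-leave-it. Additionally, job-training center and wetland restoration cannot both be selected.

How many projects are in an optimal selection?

The maximum projected impact within 44 k$ is 241.
wetland restoration + food-bank expansion hits 241 at 44 k$.
Every optimal selection uses 2 projects.

2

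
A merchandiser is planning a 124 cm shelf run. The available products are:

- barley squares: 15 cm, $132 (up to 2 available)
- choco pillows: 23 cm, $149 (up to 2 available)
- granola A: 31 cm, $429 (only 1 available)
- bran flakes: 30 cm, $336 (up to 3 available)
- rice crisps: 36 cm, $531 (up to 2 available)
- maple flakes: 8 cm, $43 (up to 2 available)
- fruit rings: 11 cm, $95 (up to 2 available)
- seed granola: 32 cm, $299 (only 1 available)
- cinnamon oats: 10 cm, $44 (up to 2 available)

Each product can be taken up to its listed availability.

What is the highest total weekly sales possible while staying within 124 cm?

1630

Greedy by ratio would take barley squares + granola A + 2×rice crisps: 118 cm used, total 1623.
Dropping barley squares frees 15 cm; slotting in fruit rings + cinnamon oats (21 cm) lifts the total to 1630 at 124 cm.
Every other selection either busts 124 cm or exceeds an availability limit or fails to beat 1630.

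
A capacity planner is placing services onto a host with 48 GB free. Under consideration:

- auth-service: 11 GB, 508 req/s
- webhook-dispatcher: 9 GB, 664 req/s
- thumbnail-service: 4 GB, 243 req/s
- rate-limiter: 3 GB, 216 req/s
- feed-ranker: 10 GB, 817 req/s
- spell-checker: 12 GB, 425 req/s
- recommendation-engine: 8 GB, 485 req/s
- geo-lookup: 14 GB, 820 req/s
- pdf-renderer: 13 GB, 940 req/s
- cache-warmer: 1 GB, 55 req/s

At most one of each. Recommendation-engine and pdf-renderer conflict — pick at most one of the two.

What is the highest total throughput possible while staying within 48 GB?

By throughput per GB: feed-ranker 81.70, webhook-dispatcher 73.78, pdf-renderer 72.31, rate-limiter 72.00 lead.
Taking webhook-dispatcher + feed-ranker + geo-lookup + pdf-renderer + cache-warmer: 47 GB used, 3296 in throughput.

3296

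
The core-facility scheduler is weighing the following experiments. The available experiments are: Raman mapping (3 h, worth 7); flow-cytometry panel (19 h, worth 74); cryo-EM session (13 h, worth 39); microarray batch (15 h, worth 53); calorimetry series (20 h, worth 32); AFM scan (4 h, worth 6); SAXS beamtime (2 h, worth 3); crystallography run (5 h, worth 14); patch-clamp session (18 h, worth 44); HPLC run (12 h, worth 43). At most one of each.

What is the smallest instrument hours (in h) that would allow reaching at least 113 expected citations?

31

Minimise h subject to total expected citations ≥ 113.
Taking flow-cytometry panel + HPLC run gives 117 (≥ 113) for 31 h.
Below 31 h the best achievable stays under 113.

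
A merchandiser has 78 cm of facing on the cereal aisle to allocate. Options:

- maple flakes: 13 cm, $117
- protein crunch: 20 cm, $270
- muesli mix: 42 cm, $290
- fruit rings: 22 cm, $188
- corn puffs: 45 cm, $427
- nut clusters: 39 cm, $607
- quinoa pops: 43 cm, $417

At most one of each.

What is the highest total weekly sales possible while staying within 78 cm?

994

Density check — nut clusters 15.56, protein crunch 13.50, quinoa pops 9.70, corn puffs 9.49 are the best per cm.
Maple flakes + protein crunch + nut clusters uses 72 of the 78 cm and totals 994.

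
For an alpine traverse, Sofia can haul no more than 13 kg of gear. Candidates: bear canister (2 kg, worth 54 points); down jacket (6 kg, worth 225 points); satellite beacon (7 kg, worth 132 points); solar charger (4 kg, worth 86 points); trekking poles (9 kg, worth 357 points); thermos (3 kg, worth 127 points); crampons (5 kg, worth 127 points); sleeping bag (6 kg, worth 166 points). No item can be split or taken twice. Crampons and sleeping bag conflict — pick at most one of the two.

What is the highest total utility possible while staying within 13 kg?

Taking trekking poles + thermos: 12 kg used, 484 in utility.
The spare 1 kg is too small for any remaining item, and no feasible exchange beats 484.

484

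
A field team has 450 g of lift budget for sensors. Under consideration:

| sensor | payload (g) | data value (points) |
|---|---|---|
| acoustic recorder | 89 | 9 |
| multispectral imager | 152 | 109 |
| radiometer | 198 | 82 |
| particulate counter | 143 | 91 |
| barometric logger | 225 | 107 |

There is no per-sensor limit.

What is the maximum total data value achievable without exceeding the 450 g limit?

Taking 2×multispectral imager + particulate counter: 447 g used, 309 in data value.
That's the maximum — no swap from here does better than 309.

309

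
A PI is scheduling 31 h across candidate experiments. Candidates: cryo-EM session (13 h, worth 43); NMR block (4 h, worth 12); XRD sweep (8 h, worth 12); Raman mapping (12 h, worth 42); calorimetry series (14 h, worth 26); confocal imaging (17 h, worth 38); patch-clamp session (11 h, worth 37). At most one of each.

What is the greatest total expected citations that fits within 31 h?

The ratio heuristic lands on NMR block + Raman mapping + patch-clamp session (91) but leaves 4 h idle.
The 11 h tied up in patch-clamp session is better spent on cryo-EM session — total rises to 97 (29 h).

97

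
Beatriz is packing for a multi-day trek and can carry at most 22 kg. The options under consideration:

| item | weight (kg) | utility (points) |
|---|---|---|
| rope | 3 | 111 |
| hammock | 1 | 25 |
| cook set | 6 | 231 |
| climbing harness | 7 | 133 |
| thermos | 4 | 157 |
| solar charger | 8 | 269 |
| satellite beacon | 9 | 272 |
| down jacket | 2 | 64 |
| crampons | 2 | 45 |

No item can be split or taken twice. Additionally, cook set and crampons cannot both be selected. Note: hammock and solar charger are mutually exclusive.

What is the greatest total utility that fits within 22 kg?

771

Taking rope + cook set + thermos + satellite beacon: 22 kg used, 771 in utility.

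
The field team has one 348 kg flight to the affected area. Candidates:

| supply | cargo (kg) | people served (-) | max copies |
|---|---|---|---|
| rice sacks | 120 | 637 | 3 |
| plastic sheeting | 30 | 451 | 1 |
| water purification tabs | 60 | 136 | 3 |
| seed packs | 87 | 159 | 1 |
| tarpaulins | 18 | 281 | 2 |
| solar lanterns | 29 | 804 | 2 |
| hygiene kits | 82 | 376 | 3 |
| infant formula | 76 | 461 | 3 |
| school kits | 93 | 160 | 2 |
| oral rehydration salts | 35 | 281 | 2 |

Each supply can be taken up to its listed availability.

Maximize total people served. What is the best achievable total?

4105

Best packing: plastic sheeting + 2×tarpaulins + 2×solar lanterns + 2×infant formula + 2×oral rehydration salts — 346 kg, 4105 total.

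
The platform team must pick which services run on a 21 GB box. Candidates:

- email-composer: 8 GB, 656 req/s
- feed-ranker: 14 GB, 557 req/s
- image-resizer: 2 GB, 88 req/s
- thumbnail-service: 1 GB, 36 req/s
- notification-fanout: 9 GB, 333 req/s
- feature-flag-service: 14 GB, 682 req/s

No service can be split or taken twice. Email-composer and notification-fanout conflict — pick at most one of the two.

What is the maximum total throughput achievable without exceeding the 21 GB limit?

806

Density check — email-composer 82.00, feature-flag-service 48.71, image-resizer 44.00, feed-ranker 39.79 are the best per GB.
Image-resizer + thumbnail-service + feature-flag-service uses 17 of the 21 GB and totals 806.
Runner-up email-composer + image-resizer + thumbnail-service tops out at 780.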